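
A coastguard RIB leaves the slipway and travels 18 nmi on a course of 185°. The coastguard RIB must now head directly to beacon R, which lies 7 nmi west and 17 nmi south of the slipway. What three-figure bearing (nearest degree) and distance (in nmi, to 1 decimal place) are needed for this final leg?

280°, 5.5 nmi

Leg 1 (185°, 18 nmi): east 18 sin 185° = -1.57, north 18 cos 185° = -17.93
Current position: (-1.57, -17.93). Target: (-7, -17). Remaining: Δeast = -5.43, Δnorth = 0.93.
Bearing = atan2(-5.43, 0.93) mod 360° = 279.73°; distance = √((-5.43)² + (0.93)²) = 5.510 nmi.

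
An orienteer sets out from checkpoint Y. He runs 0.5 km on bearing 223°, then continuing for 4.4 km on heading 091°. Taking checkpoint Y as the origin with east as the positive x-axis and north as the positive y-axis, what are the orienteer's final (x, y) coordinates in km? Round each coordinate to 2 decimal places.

(4.06, -0.44)

Leg 1 (223°, 0.5 km): east 0.5 sin 223° = -0.34, north 0.5 cos 223° = -0.37
Leg 2 (091°, 4.4 km): east 4.4 sin 91° = 4.40, north 4.4 cos 91° = -0.08
Summing: 4.06 km east, -0.44 km north → (4.06, -0.44).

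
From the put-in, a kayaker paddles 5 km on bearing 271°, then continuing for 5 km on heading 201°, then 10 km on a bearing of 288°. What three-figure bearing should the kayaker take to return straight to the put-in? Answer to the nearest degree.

085°

Leg 1 (271°, 5 km): east 5 sin 271° = -5.00, north 5 cos 271° = 0.09
Leg 2 (201°, 5 km): east 5 sin 201° = -1.79, north 5 cos 201° = -4.67
Leg 3 (288°, 10 km): east 10 sin 288° = -9.51, north 10 cos 288° = 3.09
Net displacement: -16.30 east, -1.49 north. Direction back to start is (16.30, 1.49): bearing = atan2(16.30, 1.49) mod 360° = 84.78° ≈ 085°.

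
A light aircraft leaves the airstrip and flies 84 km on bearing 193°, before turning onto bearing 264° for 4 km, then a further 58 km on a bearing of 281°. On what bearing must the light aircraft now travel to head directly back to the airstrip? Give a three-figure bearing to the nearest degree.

Leg 1 (193°, 84 km): east 84 sin 193° = -18.90, north 84 cos 193° = -81.85
Leg 2 (264°, 4 km): east 4 sin 264° = -3.98, north 4 cos 264° = -0.42
Leg 3 (281°, 58 km): east 58 sin 281° = -56.93, north 58 cos 281° = 11.07
Net displacement: -79.81 east, -71.20 north. Direction back to start is (79.81, 71.20): bearing = atan2(79.81, 71.20) mod 360° = 48.26° ≈ 048°.

048°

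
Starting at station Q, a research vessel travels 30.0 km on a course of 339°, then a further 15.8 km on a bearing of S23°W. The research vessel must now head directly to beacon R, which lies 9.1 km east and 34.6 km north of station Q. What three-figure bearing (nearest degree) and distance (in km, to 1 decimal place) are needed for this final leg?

Leg 1 (339°, 30.0 km): east 30.0 sin 339° = -10.75, north 30.0 cos 339° = 28.01
Leg 2 (S23°W, 15.8 km): east 15.8 sin 203° = -6.17, north 15.8 cos 203° = -14.54
Current position: (-16.92, 13.46). Target: (9.1, 34.6). Remaining: Δeast = 26.02, Δnorth = 21.14.
Bearing = atan2(26.02, 21.14) mod 360° = 50.92°; distance = √((26.02)² + (21.14)²) = 33.527 km.

051°, 33.5 km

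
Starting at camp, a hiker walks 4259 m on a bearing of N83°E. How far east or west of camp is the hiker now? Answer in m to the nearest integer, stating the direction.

4227 m east

Leg 1 (N83°E, 4259 m): east 4259 sin 83° = 4227.25, north 4259 cos 83° = 519.04
Net east component: 4227.25 m.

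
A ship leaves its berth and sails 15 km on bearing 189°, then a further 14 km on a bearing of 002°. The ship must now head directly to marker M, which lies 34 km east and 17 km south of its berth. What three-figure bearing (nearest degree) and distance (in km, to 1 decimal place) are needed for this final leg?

114°, 39.3 km

Leg 1 (189°, 15 km): east 15 sin 189° = -2.35, north 15 cos 189° = -14.82
Leg 2 (002°, 14 km): east 14 sin 2° = 0.49, north 14 cos 2° = 13.99
Current position: (-1.86, -0.82). Target: (34, -17). Remaining: Δeast = 35.86, Δnorth = -16.18.
Bearing = atan2(35.86, -16.18) mod 360° = 114.28°; distance = √((35.86)² + (-16.18)²) = 39.338 km.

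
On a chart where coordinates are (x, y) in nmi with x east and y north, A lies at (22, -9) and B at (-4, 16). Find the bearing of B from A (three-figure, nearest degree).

Δeast = -4 − 22 = -26.00; Δnorth = 16 − -9 = 25.00.
Bearing = atan2(Δeast, Δnorth) mod 360° = 313.88° ≈ 314°.

314°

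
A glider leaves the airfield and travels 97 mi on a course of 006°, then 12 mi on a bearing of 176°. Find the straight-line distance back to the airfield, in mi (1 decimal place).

85.2 mi

Leg 1 (006°, 97 mi): east 97 sin 6° = 10.14, north 97 cos 6° = 96.47
Leg 2 (176°, 12 mi): east 12 sin 176° = 0.84, north 12 cos 176° = -11.97
Net: 10.98 east, 84.50 north. Distance = √((10.98)² + (84.50)²) = 85.208 mi.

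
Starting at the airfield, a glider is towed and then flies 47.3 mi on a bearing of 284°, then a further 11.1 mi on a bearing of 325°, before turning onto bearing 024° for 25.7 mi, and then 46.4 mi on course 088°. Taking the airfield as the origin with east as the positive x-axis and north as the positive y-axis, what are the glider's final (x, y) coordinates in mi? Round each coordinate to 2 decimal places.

(4.56, 45.63)

Leg 1 (284°, 47.3 mi): east 47.3 sin 284° = -45.89, north 47.3 cos 284° = 11.44
Leg 2 (325°, 11.1 mi): east 11.1 sin 325° = -6.37, north 11.1 cos 325° = 9.09
Leg 3 (024°, 25.7 mi): east 25.7 sin 24° = 10.45, north 25.7 cos 24° = 23.48
Leg 4 (088°, 46.4 mi): east 46.4 sin 88° = 46.37, north 46.4 cos 88° = 1.62
Summing: 4.56 mi east, 45.63 mi north → (4.56, 45.63).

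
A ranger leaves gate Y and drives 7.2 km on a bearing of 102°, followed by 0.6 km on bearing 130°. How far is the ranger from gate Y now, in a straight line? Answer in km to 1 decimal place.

7.7 km

Leg 1 (102°, 7.2 km): east 7.2 sin 102° = 7.04, north 7.2 cos 102° = -1.50
Leg 2 (130°, 0.6 km): east 0.6 sin 130° = 0.46, north 0.6 cos 130° = -0.39
Net: 7.50 east, -1.88 north. Distance = √((7.50)² + (-1.88)²) = 7.735 km.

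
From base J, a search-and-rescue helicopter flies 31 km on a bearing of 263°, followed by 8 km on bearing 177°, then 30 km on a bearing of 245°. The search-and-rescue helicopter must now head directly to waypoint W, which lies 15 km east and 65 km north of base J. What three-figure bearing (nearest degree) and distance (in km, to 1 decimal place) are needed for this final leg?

Leg 1 (263°, 31 km): east 31 sin 263° = -30.77, north 31 cos 263° = -3.78
Leg 2 (177°, 8 km): east 8 sin 177° = 0.42, north 8 cos 177° = -7.99
Leg 3 (245°, 30 km): east 30 sin 245° = -27.19, north 30 cos 245° = -12.68
Current position: (-57.54, -24.45). Target: (15, 65). Remaining: Δeast = 72.54, Δnorth = 89.45.
Bearing = atan2(72.54, 89.45) mod 360° = 39.04°; distance = √((72.54)² + (89.45)²) = 115.163 km.

039°, 115.2 km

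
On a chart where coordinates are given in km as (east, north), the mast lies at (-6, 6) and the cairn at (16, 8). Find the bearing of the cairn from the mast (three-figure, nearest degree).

085°

Δeast = 16 − -6 = 22.00; Δnorth = 8 − 6 = 2.00.
Bearing = atan2(Δeast, Δnorth) mod 360° = 84.81° ≈ 085°.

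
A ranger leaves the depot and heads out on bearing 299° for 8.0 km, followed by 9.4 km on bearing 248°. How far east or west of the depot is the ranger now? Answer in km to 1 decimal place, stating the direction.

Leg 1 (299°, 8.0 km): east 8.0 sin 299° = -7.00, north 8.0 cos 299° = 3.88
Leg 2 (248°, 9.4 km): east 9.4 sin 248° = -8.72, north 9.4 cos 248° = -3.52
Net east component: -15.71 km.

15.7 km west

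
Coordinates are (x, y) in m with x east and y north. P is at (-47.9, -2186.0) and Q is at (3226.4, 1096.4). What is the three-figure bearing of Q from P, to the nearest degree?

Δeast = 3226.4 − -47.9 = 3274.30; Δnorth = 1096.4 − -2186.0 = 3282.40.
Bearing = atan2(Δeast, Δnorth) mod 360° = 44.93° ≈ 045°.

045°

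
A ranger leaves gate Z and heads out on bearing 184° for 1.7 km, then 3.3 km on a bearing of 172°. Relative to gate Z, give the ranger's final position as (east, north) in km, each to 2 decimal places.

Leg 1 (184°, 1.7 km): east 1.7 sin 184° = -0.12, north 1.7 cos 184° = -1.70
Leg 2 (172°, 3.3 km): east 3.3 sin 172° = 0.46, north 3.3 cos 172° = -3.27
Summing: 0.34 km east, -4.96 km north → (0.34, -4.96).

(0.34, -4.96)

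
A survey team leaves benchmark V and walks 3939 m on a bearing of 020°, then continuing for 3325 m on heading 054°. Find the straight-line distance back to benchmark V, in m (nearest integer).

Leg 1 (020°, 3939 m): east 3939 sin 20° = 1347.22, north 3939 cos 20° = 3701.45
Leg 2 (054°, 3325 m): east 3325 sin 54° = 2689.98, north 3325 cos 54° = 1954.39
Net: 4037.20 east, 5655.84 north. Distance = √((4037.20)² + (5655.84)²) = 6948.917 m.

6949 m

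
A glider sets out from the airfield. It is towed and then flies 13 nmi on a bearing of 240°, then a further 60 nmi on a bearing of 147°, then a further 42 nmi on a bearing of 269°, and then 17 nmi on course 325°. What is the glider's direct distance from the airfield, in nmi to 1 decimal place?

Leg 1 (240°, 13 nmi): east 13 sin 240° = -11.26, north 13 cos 240° = -6.50
Leg 2 (147°, 60 nmi): east 60 sin 147° = 32.68, north 60 cos 147° = -50.32
Leg 3 (269°, 42 nmi): east 42 sin 269° = -41.99, north 42 cos 269° = -0.73
Leg 4 (325°, 17 nmi): east 17 sin 325° = -9.75, north 17 cos 325° = 13.93
Net: -30.32 east, -43.63 north. Distance = √((-30.32)² + (-43.63)²) = 53.131 nmi.

53.1 nmi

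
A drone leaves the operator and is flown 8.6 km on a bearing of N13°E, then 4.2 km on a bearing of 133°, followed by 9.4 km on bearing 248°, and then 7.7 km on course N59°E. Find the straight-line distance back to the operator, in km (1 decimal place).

6.6 km

Leg 1 (N13°E, 8.6 km): east 8.6 sin 13° = 1.93, north 8.6 cos 13° = 8.38
Leg 2 (133°, 4.2 km): east 4.2 sin 133° = 3.07, north 4.2 cos 133° = -2.86
Leg 3 (248°, 9.4 km): east 9.4 sin 248° = -8.72, north 9.4 cos 248° = -3.52
Leg 4 (N59°E, 7.7 km): east 7.7 sin 59° = 6.60, north 7.7 cos 59° = 3.97
Net: 2.89 east, 5.96 north. Distance = √((2.89)² + (5.96)²) = 6.624 km.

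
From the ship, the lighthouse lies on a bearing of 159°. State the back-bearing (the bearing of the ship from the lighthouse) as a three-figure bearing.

339°

Back-bearing = 159° + 180° = 339°.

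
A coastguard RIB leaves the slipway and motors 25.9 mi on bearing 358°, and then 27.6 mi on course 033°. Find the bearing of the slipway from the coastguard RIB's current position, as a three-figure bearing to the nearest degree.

196°

Leg 1 (358°, 25.9 mi): east 25.9 sin 358° = -0.90, north 25.9 cos 358° = 25.88
Leg 2 (033°, 27.6 mi): east 27.6 sin 33° = 15.03, north 27.6 cos 33° = 23.15
Net displacement: 14.13 east, 49.03 north. Direction back to start is (-14.13, -49.03): bearing = atan2(-14.13, -49.03) mod 360° = 196.07° ≈ 196°.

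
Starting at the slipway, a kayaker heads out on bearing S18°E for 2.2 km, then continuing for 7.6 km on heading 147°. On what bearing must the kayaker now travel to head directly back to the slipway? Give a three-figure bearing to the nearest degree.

330°

Leg 1 (S18°E, 2.2 km): east 2.2 sin 162° = 0.68, north 2.2 cos 162° = -2.09
Leg 2 (147°, 7.6 km): east 7.6 sin 147° = 4.14, north 7.6 cos 147° = -6.37
Net displacement: 4.82 east, -8.47 north. Direction back to start is (-4.82, 8.47): bearing = atan2(-4.82, 8.47) mod 360° = 330.35° ≈ 330°.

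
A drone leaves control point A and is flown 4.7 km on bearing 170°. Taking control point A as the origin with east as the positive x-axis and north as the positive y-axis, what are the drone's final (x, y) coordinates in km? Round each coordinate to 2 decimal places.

Leg 1 (170°, 4.7 km): east 4.7 sin 170° = 0.82, north 4.7 cos 170° = -4.63
Summing: 0.82 km east, -4.63 km north → (0.82, -4.63).

(0.82, -4.63)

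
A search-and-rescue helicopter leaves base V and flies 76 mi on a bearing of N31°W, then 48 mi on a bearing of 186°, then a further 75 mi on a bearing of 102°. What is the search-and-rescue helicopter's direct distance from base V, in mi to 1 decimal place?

29.3 mi

Leg 1 (N31°W, 76 mi): east 76 sin 329° = -39.14, north 76 cos 329° = 65.14
Leg 2 (186°, 48 mi): east 48 sin 186° = -5.02, north 48 cos 186° = -47.74
Leg 3 (102°, 75 mi): east 75 sin 102° = 73.36, north 75 cos 102° = -15.59
Net: 29.20 east, 1.81 north. Distance = √((29.20)² + (1.81)²) = 29.257 mi.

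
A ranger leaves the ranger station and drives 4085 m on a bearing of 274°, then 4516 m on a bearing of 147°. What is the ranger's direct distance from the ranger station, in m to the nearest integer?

3857 m

Leg 1 (274°, 4085 m): east 4085 sin 274° = -4075.05, north 4085 cos 274° = 284.96
Leg 2 (147°, 4516 m): east 4516 sin 147° = 2459.59, north 4516 cos 147° = -3787.44
Net: -1615.46 east, -3502.48 north. Distance = √((-1615.46)² + (-3502.48)²) = 3857.082 m.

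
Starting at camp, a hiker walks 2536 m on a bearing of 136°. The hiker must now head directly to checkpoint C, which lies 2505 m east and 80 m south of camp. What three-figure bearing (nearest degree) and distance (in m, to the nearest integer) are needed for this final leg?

Leg 1 (136°, 2536 m): east 2536 sin 136° = 1761.65, north 2536 cos 136° = -1824.25
Current position: (1761.65, -1824.25). Target: (2505, -80). Remaining: Δeast = 743.35, Δnorth = 1744.25.
Bearing = atan2(743.35, 1744.25) mod 360° = 23.08°; distance = √((743.35)² + (1744.25)²) = 1896.037 m.

023°, 1896 m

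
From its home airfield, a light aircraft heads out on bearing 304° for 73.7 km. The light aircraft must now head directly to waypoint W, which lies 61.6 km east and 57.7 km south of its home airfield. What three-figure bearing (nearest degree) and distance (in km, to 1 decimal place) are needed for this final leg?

129°, 157.6 km

Leg 1 (304°, 73.7 km): east 73.7 sin 304° = -61.10, north 73.7 cos 304° = 41.21
Current position: (-61.10, 41.21). Target: (61.6, -57.7). Remaining: Δeast = 122.70, Δnorth = -98.91.
Bearing = atan2(122.70, -98.91) mod 360° = 128.87°; distance = √((122.70)² + (-98.91)²) = 157.604 km.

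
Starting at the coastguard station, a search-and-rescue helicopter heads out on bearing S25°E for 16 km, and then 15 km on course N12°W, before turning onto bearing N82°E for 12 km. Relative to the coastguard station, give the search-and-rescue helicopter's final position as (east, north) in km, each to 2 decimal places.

(15.53, 1.84)

Leg 1 (S25°E, 16 km): east 16 sin 155° = 6.76, north 16 cos 155° = -14.50
Leg 2 (N12°W, 15 km): east 15 sin 348° = -3.12, north 15 cos 348° = 14.67
Leg 3 (N82°E, 12 km): east 12 sin 82° = 11.88, north 12 cos 82° = 1.67
Summing: 15.53 km east, 1.84 km north → (15.53, 1.84).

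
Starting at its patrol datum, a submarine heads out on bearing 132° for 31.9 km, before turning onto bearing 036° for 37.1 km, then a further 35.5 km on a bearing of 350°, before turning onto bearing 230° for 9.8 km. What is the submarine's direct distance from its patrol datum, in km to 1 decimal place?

Leg 1 (132°, 31.9 km): east 31.9 sin 132° = 23.71, north 31.9 cos 132° = -21.35
Leg 2 (036°, 37.1 km): east 37.1 sin 36° = 21.81, north 37.1 cos 36° = 30.01
Leg 3 (350°, 35.5 km): east 35.5 sin 350° = -6.16, north 35.5 cos 350° = 34.96
Leg 4 (230°, 9.8 km): east 9.8 sin 230° = -7.51, north 9.8 cos 230° = -6.30
Net: 31.84 east, 37.33 north. Distance = √((31.84)² + (37.33)²) = 49.066 km.

49.1 km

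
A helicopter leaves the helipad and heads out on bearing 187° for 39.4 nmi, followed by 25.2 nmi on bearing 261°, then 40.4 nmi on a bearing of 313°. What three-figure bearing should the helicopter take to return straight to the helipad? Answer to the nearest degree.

075°

Leg 1 (187°, 39.4 nmi): east 39.4 sin 187° = -4.80, north 39.4 cos 187° = -39.11
Leg 2 (261°, 25.2 nmi): east 25.2 sin 261° = -24.89, north 25.2 cos 261° = -3.94
Leg 3 (313°, 40.4 nmi): east 40.4 sin 313° = -29.55, north 40.4 cos 313° = 27.55
Net displacement: -59.24 east, -15.50 north. Direction back to start is (59.24, 15.50): bearing = atan2(59.24, 15.50) mod 360° = 75.34° ≈ 075°.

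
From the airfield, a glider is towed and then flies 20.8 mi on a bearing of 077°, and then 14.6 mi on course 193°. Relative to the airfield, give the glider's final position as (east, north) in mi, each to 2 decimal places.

(16.98, -9.55)

Leg 1 (077°, 20.8 mi): east 20.8 sin 77° = 20.27, north 20.8 cos 77° = 4.68
Leg 2 (193°, 14.6 mi): east 14.6 sin 193° = -3.28, north 14.6 cos 193° = -14.23
Summing: 16.98 mi east, -9.55 mi north → (16.98, -9.55).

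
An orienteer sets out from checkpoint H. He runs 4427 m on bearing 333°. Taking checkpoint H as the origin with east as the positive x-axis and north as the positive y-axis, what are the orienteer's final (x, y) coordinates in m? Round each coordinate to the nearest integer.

(-2010, 3944)

Leg 1 (333°, 4427 m): east 4427 sin 333° = -2009.82, north 4427 cos 333° = 3944.49
Summing: -2009.82 m east, 3944.49 m north → (-2010, 3944).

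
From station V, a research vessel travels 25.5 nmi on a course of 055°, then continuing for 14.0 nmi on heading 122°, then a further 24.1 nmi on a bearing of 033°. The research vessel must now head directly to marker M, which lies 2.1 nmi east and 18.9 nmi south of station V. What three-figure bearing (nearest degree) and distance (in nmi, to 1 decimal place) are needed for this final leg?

Leg 1 (055°, 25.5 nmi): east 25.5 sin 55° = 20.89, north 25.5 cos 55° = 14.63
Leg 2 (122°, 14.0 nmi): east 14.0 sin 122° = 11.87, north 14.0 cos 122° = -7.42
Leg 3 (033°, 24.1 nmi): east 24.1 sin 33° = 13.13, north 24.1 cos 33° = 20.21
Current position: (45.89, 27.42). Target: (2.1, -18.9). Remaining: Δeast = -43.79, Δnorth = -46.32.
Bearing = atan2(-43.79, -46.32) mod 360° = 223.39°; distance = √((-43.79)² + (-46.32)²) = 63.740 nmi.

223°, 63.7 nmi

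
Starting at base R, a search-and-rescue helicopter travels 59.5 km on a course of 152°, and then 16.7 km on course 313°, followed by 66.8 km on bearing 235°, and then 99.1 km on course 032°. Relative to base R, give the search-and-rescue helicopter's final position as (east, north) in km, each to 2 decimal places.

Leg 1 (152°, 59.5 km): east 59.5 sin 152° = 27.93, north 59.5 cos 152° = -52.54
Leg 2 (313°, 16.7 km): east 16.7 sin 313° = -12.21, north 16.7 cos 313° = 11.39
Leg 3 (235°, 66.8 km): east 66.8 sin 235° = -54.72, north 66.8 cos 235° = -38.31
Leg 4 (032°, 99.1 km): east 99.1 sin 32° = 52.51, north 99.1 cos 32° = 84.04
Summing: 13.52 km east, 4.58 km north → (13.52, 4.58).

(13.52, 4.58)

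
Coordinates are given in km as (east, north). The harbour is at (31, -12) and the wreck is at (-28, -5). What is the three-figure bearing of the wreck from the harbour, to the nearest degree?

277°

Δeast = -28 − 31 = -59.00; Δnorth = -5 − -12 = 7.00.
Bearing = atan2(Δeast, Δnorth) mod 360° = 276.77° ≈ 277°.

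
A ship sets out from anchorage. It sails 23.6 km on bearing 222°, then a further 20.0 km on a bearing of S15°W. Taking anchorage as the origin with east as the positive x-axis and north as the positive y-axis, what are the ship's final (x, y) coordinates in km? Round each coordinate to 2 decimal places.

(-20.97, -36.86)

Leg 1 (222°, 23.6 km): east 23.6 sin 222° = -15.79, north 23.6 cos 222° = -17.54
Leg 2 (S15°W, 20.0 km): east 20.0 sin 195° = -5.18, north 20.0 cos 195° = -19.32
Summing: -20.97 km east, -36.86 km north → (-20.97, -36.86).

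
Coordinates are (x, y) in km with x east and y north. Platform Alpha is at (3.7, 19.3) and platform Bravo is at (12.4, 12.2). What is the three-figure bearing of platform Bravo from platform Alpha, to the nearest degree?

Δeast = 12.4 − 3.7 = 8.70; Δnorth = 12.2 − 19.3 = -7.10.
Bearing = atan2(Δeast, Δnorth) mod 360° = 129.22° ≈ 129°.

129°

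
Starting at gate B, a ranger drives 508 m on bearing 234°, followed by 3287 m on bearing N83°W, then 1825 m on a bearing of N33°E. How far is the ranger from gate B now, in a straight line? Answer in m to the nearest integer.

3138 m

Leg 1 (234°, 508 m): east 508 sin 234° = -410.98, north 508 cos 234° = -298.59
Leg 2 (N83°W, 3287 m): east 3287 sin 277° = -3262.50, north 3287 cos 277° = 400.58
Leg 3 (N33°E, 1825 m): east 1825 sin 33° = 993.97, north 1825 cos 33° = 1530.57
Net: -2679.51 east, 1632.56 north. Distance = √((-2679.51)² + (1632.56)²) = 3137.683 m.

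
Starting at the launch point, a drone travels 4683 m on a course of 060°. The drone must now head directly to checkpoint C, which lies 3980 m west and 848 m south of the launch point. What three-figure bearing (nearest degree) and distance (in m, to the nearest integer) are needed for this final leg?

Leg 1 (060°, 4683 m): east 4683 sin 60° = 4055.60, north 4683 cos 60° = 2341.50
Current position: (4055.60, 2341.50). Target: (-3980, -848). Remaining: Δeast = -8035.60, Δnorth = -3189.50.
Bearing = atan2(-8035.60, -3189.50) mod 360° = 248.35°; distance = √((-8035.60)² + (-3189.50)²) = 8645.446 m.

248°, 8645 m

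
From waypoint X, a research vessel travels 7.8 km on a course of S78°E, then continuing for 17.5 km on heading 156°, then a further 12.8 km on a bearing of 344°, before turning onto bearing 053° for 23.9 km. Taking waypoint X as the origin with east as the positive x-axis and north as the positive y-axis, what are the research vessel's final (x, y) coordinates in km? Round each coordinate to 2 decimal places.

Leg 1 (S78°E, 7.8 km): east 7.8 sin 102° = 7.63, north 7.8 cos 102° = -1.62
Leg 2 (156°, 17.5 km): east 17.5 sin 156° = 7.12, north 17.5 cos 156° = -15.99
Leg 3 (344°, 12.8 km): east 12.8 sin 344° = -3.53, north 12.8 cos 344° = 12.30
Leg 4 (053°, 23.9 km): east 23.9 sin 53° = 19.09, north 23.9 cos 53° = 14.38
Summing: 30.31 km east, 9.08 km north → (30.31, 9.08).

(30.31, 9.08)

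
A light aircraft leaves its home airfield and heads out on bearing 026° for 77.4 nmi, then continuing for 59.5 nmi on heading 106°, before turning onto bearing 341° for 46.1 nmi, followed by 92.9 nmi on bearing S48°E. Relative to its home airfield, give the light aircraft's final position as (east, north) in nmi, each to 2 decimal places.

Leg 1 (026°, 77.4 nmi): east 77.4 sin 26° = 33.93, north 77.4 cos 26° = 69.57
Leg 2 (106°, 59.5 nmi): east 59.5 sin 106° = 57.20, north 59.5 cos 106° = -16.40
Leg 3 (341°, 46.1 nmi): east 46.1 sin 341° = -15.01, north 46.1 cos 341° = 43.59
Leg 4 (S48°E, 92.9 nmi): east 92.9 sin 132° = 69.04, north 92.9 cos 132° = -62.16
Summing: 145.15 nmi east, 34.59 nmi north → (145.15, 34.59).

(145.15, 34.59)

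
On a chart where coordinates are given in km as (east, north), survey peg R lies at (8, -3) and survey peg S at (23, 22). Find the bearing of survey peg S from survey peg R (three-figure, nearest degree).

Δeast = 23 − 8 = 15.00; Δnorth = 22 − -3 = 25.00.
Bearing = atan2(Δeast, Δnorth) mod 360° = 30.96° ≈ 031°.

031°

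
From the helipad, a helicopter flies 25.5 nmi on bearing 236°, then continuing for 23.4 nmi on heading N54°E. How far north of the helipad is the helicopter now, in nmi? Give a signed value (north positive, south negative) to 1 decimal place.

Leg 1 (236°, 25.5 nmi): east 25.5 sin 236° = -21.14, north 25.5 cos 236° = -14.26
Leg 2 (N54°E, 23.4 nmi): east 23.4 sin 54° = 18.93, north 23.4 cos 54° = 13.75
Net north component: -0.51 nmi.

-0.5 nmi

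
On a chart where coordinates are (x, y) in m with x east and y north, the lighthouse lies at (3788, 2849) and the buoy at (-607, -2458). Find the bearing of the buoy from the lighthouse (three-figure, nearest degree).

Δeast = -607 − 3788 = -4395.00; Δnorth = -2458 − 2849 = -5307.00.
Bearing = atan2(Δeast, Δnorth) mod 360° = 219.63° ≈ 220°.

220°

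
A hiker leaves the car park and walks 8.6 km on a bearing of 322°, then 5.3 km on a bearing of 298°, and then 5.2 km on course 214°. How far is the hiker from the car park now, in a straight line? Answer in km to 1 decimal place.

Leg 1 (322°, 8.6 km): east 8.6 sin 322° = -5.29, north 8.6 cos 322° = 6.78
Leg 2 (298°, 5.3 km): east 5.3 sin 298° = -4.68, north 5.3 cos 298° = 2.49
Leg 3 (214°, 5.2 km): east 5.2 sin 214° = -2.91, north 5.2 cos 214° = -4.31
Net: -12.88 east, 4.95 north. Distance = √((-12.88)² + (4.95)²) = 13.802 km.

13.8 km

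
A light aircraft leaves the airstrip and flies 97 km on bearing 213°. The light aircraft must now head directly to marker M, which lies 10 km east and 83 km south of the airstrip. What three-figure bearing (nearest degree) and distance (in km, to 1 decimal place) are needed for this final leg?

Leg 1 (213°, 97 km): east 97 sin 213° = -52.83, north 97 cos 213° = -81.35
Current position: (-52.83, -81.35). Target: (10, -83). Remaining: Δeast = 62.83, Δnorth = -1.65.
Bearing = atan2(62.83, -1.65) mod 360° = 91.50°; distance = √((62.83)² + (-1.65)²) = 62.852 km.

092°, 62.9 km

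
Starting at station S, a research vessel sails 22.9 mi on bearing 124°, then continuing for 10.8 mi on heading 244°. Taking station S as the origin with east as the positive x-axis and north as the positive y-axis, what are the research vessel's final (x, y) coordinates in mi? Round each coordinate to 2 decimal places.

Leg 1 (124°, 22.9 mi): east 22.9 sin 124° = 18.98, north 22.9 cos 124° = -12.81
Leg 2 (244°, 10.8 mi): east 10.8 sin 244° = -9.71, north 10.8 cos 244° = -4.73
Summing: 9.28 mi east, -17.54 mi north → (9.28, -17.54).

(9.28, -17.54)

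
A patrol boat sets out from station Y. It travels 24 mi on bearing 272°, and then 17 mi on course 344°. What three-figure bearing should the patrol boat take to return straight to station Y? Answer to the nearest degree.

Leg 1 (272°, 24 mi): east 24 sin 272° = -23.99, north 24 cos 272° = 0.84
Leg 2 (344°, 17 mi): east 17 sin 344° = -4.69, north 17 cos 344° = 16.34
Net displacement: -28.67 east, 17.18 north. Direction back to start is (28.67, -17.18): bearing = atan2(28.67, -17.18) mod 360° = 120.93° ≈ 121°.

121°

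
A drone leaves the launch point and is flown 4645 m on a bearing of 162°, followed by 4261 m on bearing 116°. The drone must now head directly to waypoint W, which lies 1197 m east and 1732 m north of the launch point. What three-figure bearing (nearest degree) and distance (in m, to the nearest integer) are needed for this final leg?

Leg 1 (162°, 4645 m): east 4645 sin 162° = 1435.38, north 4645 cos 162° = -4417.66
Leg 2 (116°, 4261 m): east 4261 sin 116° = 3829.76, north 4261 cos 116° = -1867.90
Current position: (5265.15, -6285.56). Target: (1197, 1732). Remaining: Δeast = -4068.15, Δnorth = 8017.56.
Bearing = atan2(-4068.15, 8017.56) mod 360° = 333.10°; distance = √((-4068.15)² + (8017.56)²) = 8990.608 m.

333°, 8991 m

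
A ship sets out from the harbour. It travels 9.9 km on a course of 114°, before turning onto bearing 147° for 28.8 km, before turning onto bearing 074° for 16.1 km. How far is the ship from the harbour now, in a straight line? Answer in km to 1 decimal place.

46.7 km

Leg 1 (114°, 9.9 km): east 9.9 sin 114° = 9.04, north 9.9 cos 114° = -4.03
Leg 2 (147°, 28.8 km): east 28.8 sin 147° = 15.69, north 28.8 cos 147° = -24.15
Leg 3 (074°, 16.1 km): east 16.1 sin 74° = 15.48, north 16.1 cos 74° = 4.44
Net: 40.21 east, -23.74 north. Distance = √((40.21)² + (-23.74)²) = 46.693 km.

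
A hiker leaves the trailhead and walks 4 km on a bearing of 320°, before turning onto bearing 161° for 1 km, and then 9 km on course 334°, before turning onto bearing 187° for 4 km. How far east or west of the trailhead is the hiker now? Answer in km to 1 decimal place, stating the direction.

6.7 km west

Leg 1 (320°, 4 km): east 4 sin 320° = -2.57, north 4 cos 320° = 3.06
Leg 2 (161°, 1 km): east 1 sin 161° = 0.33, north 1 cos 161° = -0.95
Leg 3 (334°, 9 km): east 9 sin 334° = -3.95, north 9 cos 334° = 8.09
Leg 4 (187°, 4 km): east 4 sin 187° = -0.49, north 4 cos 187° = -3.97
Net east component: -6.68 km.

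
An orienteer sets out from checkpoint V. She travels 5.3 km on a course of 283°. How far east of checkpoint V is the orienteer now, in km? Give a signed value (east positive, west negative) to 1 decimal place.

Leg 1 (283°, 5.3 km): east 5.3 sin 283° = -5.16, north 5.3 cos 283° = 1.19
Net east component: -5.16 km.

-5.2 km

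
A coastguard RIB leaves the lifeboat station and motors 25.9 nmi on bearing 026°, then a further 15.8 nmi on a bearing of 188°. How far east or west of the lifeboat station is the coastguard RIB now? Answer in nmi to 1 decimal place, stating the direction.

Leg 1 (026°, 25.9 nmi): east 25.9 sin 26° = 11.35, north 25.9 cos 26° = 23.28
Leg 2 (188°, 15.8 nmi): east 15.8 sin 188° = -2.20, north 15.8 cos 188° = -15.65
Net east component: 9.15 nmi.

9.2 nmi east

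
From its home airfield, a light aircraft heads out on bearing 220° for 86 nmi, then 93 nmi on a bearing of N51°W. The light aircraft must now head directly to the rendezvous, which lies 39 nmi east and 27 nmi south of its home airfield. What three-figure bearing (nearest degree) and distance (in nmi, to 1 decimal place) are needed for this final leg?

097°, 167.7 nmi

Leg 1 (220°, 86 nmi): east 86 sin 220° = -55.28, north 86 cos 220° = -65.88
Leg 2 (N51°W, 93 nmi): east 93 sin 309° = -72.27, north 93 cos 309° = 58.53
Current position: (-127.55, -7.35). Target: (39, -27). Remaining: Δeast = 166.55, Δnorth = -19.65.
Bearing = atan2(166.55, -19.65) mod 360° = 96.73°; distance = √((166.55)² + (-19.65)²) = 167.709 nmi.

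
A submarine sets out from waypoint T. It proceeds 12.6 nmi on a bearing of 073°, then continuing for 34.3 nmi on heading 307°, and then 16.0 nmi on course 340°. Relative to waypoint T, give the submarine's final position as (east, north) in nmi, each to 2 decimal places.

(-20.82, 39.36)

Leg 1 (073°, 12.6 nmi): east 12.6 sin 73° = 12.05, north 12.6 cos 73° = 3.68
Leg 2 (307°, 34.3 nmi): east 34.3 sin 307° = -27.39, north 34.3 cos 307° = 20.64
Leg 3 (340°, 16.0 nmi): east 16.0 sin 340° = -5.47, north 16.0 cos 340° = 15.04
Summing: -20.82 nmi east, 39.36 nmi north → (-20.82, 39.36).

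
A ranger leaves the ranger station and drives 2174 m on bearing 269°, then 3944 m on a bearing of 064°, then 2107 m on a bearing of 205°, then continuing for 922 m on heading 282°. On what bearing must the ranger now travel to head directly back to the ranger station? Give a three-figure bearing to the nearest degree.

Leg 1 (269°, 2174 m): east 2174 sin 269° = -2173.67, north 2174 cos 269° = -37.94
Leg 2 (064°, 3944 m): east 3944 sin 64° = 3544.84, north 3944 cos 64° = 1728.94
Leg 3 (205°, 2107 m): east 2107 sin 205° = -890.46, north 2107 cos 205° = -1909.59
Leg 4 (282°, 922 m): east 922 sin 282° = -901.85, north 922 cos 282° = 191.69
Net displacement: -421.13 east, -26.90 north. Direction back to start is (421.13, 26.90): bearing = atan2(421.13, 26.90) mod 360° = 86.34° ≈ 086°.

086°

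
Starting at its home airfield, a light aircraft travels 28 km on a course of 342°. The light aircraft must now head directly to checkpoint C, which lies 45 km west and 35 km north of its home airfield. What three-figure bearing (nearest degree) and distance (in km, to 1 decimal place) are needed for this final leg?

Leg 1 (342°, 28 km): east 28 sin 342° = -8.65, north 28 cos 342° = 26.63
Current position: (-8.65, 26.63). Target: (-45, 35). Remaining: Δeast = -36.35, Δnorth = 8.37.
Bearing = atan2(-36.35, 8.37) mod 360° = 282.97°; distance = √((-36.35)² + (8.37)²) = 37.299 km.

283°, 37.3 km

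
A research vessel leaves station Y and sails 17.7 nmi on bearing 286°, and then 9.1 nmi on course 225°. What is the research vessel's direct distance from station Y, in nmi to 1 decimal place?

23.5 nmi

Leg 1 (286°, 17.7 nmi): east 17.7 sin 286° = -17.01, north 17.7 cos 286° = 4.88
Leg 2 (225°, 9.1 nmi): east 9.1 sin 225° = -6.43, north 9.1 cos 225° = -6.43
Net: -23.45 east, -1.56 north. Distance = √((-23.45)² + (-1.56)²) = 23.501 nmi.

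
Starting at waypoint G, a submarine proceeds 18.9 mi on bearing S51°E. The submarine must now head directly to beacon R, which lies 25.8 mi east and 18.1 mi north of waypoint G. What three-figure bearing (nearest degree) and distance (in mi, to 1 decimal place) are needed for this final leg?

020°, 32.0 mi

Leg 1 (S51°E, 18.9 mi): east 18.9 sin 129° = 14.69, north 18.9 cos 129° = -11.89
Current position: (14.69, -11.89). Target: (25.8, 18.1). Remaining: Δeast = 11.11, Δnorth = 29.99.
Bearing = atan2(11.11, 29.99) mod 360° = 20.33°; distance = √((11.11)² + (29.99)²) = 31.986 mi.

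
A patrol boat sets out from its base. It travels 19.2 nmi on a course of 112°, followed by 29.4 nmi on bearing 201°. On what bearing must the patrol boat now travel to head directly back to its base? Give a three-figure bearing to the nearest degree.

348°

Leg 1 (112°, 19.2 nmi): east 19.2 sin 112° = 17.80, north 19.2 cos 112° = -7.19
Leg 2 (201°, 29.4 nmi): east 29.4 sin 201° = -10.54, north 29.4 cos 201° = -27.45
Net displacement: 7.27 east, -34.64 north. Direction back to start is (-7.27, 34.64): bearing = atan2(-7.27, 34.64) mod 360° = 348.15° ≈ 348°.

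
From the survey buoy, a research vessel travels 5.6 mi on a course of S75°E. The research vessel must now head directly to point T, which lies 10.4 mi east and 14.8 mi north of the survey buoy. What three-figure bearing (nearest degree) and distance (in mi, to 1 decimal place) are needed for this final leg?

017°, 17.0 mi

Leg 1 (S75°E, 5.6 mi): east 5.6 sin 105° = 5.41, north 5.6 cos 105° = -1.45
Current position: (5.41, -1.45). Target: (10.4, 14.8). Remaining: Δeast = 4.99, Δnorth = 16.25.
Bearing = atan2(4.99, 16.25) mod 360° = 17.07°; distance = √((4.99)² + (16.25)²) = 16.999 mi.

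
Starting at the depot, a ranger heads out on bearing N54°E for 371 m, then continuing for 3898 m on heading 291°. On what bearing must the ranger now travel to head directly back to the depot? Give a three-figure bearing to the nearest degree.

116°

Leg 1 (N54°E, 371 m): east 371 sin 54° = 300.15, north 371 cos 54° = 218.07
Leg 2 (291°, 3898 m): east 3898 sin 291° = -3639.10, north 3898 cos 291° = 1396.92
Net displacement: -3338.95 east, 1614.99 north. Direction back to start is (3338.95, -1614.99): bearing = atan2(3338.95, -1614.99) mod 360° = 115.81° ≈ 116°.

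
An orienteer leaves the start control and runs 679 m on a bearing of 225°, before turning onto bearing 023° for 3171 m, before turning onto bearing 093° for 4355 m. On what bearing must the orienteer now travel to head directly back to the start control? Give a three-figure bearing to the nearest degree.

Leg 1 (225°, 679 m): east 679 sin 225° = -480.13, north 679 cos 225° = -480.13
Leg 2 (023°, 3171 m): east 3171 sin 23° = 1239.01, north 3171 cos 23° = 2918.92
Leg 3 (093°, 4355 m): east 4355 sin 93° = 4349.03, north 4355 cos 93° = -227.92
Net displacement: 5107.91 east, 2210.87 north. Direction back to start is (-5107.91, -2210.87): bearing = atan2(-5107.91, -2210.87) mod 360° = 246.60° ≈ 247°.

247°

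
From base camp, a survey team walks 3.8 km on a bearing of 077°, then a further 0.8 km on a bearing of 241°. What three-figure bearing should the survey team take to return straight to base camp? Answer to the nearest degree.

Leg 1 (077°, 3.8 km): east 3.8 sin 77° = 3.70, north 3.8 cos 77° = 0.85
Leg 2 (241°, 0.8 km): east 0.8 sin 241° = -0.70, north 0.8 cos 241° = -0.39
Net displacement: 3.00 east, 0.47 north. Direction back to start is (-3.00, -0.47): bearing = atan2(-3.00, -0.47) mod 360° = 261.16° ≈ 261°.

261°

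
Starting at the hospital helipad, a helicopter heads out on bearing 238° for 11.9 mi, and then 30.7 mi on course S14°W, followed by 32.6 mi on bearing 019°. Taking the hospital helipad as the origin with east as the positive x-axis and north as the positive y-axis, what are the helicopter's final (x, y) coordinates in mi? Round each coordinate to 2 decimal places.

Leg 1 (238°, 11.9 mi): east 11.9 sin 238° = -10.09, north 11.9 cos 238° = -6.31
Leg 2 (S14°W, 30.7 mi): east 30.7 sin 194° = -7.43, north 30.7 cos 194° = -29.79
Leg 3 (019°, 32.6 mi): east 32.6 sin 19° = 10.61, north 32.6 cos 19° = 30.82
Summing: -6.91 mi east, -5.27 mi north → (-6.91, -5.27).

(-6.91, -5.27)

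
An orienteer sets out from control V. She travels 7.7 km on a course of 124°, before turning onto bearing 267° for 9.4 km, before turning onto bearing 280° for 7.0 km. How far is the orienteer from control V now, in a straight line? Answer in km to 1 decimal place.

Leg 1 (124°, 7.7 km): east 7.7 sin 124° = 6.38, north 7.7 cos 124° = -4.31
Leg 2 (267°, 9.4 km): east 9.4 sin 267° = -9.39, north 9.4 cos 267° = -0.49
Leg 3 (280°, 7.0 km): east 7.0 sin 280° = -6.89, north 7.0 cos 280° = 1.22
Net: -9.90 east, -3.58 north. Distance = √((-9.90)² + (-3.58)²) = 10.526 km.

10.5 km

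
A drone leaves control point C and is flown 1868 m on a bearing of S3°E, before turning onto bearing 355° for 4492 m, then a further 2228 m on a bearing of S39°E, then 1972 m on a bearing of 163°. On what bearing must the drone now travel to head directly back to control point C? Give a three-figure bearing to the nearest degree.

301°

Leg 1 (S3°E, 1868 m): east 1868 sin 177° = 97.76, north 1868 cos 177° = -1865.44
Leg 2 (355°, 4492 m): east 4492 sin 355° = -391.50, north 4492 cos 355° = 4474.91
Leg 3 (S39°E, 2228 m): east 2228 sin 141° = 1402.13, north 2228 cos 141° = -1731.48
Leg 4 (163°, 1972 m): east 1972 sin 163° = 576.56, north 1972 cos 163° = -1885.83
Net displacement: 1684.94 east, -1007.85 north. Direction back to start is (-1684.94, 1007.85): bearing = atan2(-1684.94, 1007.85) mod 360° = 300.89° ≈ 301°.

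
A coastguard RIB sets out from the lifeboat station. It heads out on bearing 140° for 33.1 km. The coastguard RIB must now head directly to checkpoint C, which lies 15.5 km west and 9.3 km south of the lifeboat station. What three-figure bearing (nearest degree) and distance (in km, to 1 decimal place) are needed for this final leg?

Leg 1 (140°, 33.1 km): east 33.1 sin 140° = 21.28, north 33.1 cos 140° = -25.36
Current position: (21.28, -25.36). Target: (-15.5, -9.3). Remaining: Δeast = -36.78, Δnorth = 16.06.
Bearing = atan2(-36.78, 16.06) mod 360° = 293.59°; distance = √((-36.78)² + (16.06)²) = 40.128 km.

294°, 40.1 km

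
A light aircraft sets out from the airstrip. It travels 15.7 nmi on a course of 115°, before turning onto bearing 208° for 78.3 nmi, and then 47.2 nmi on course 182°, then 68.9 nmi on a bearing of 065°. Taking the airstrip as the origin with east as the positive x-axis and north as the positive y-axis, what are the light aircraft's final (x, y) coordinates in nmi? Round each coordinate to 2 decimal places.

(38.27, -93.82)

Leg 1 (115°, 15.7 nmi): east 15.7 sin 115° = 14.23, north 15.7 cos 115° = -6.64
Leg 2 (208°, 78.3 nmi): east 78.3 sin 208° = -36.76, north 78.3 cos 208° = -69.13
Leg 3 (182°, 47.2 nmi): east 47.2 sin 182° = -1.65, north 47.2 cos 182° = -47.17
Leg 4 (065°, 68.9 nmi): east 68.9 sin 65° = 62.44, north 68.9 cos 65° = 29.12
Summing: 38.27 nmi east, -93.82 nmi north → (38.27, -93.82).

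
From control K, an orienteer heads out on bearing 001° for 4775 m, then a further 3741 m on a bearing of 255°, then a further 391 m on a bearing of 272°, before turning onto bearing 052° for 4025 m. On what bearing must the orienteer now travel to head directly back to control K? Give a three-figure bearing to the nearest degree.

Leg 1 (001°, 4775 m): east 4775 sin 1° = 83.34, north 4775 cos 1° = 4774.27
Leg 2 (255°, 3741 m): east 3741 sin 255° = -3613.53, north 3741 cos 255° = -968.24
Leg 3 (272°, 391 m): east 391 sin 272° = -390.76, north 391 cos 272° = 13.65
Leg 4 (052°, 4025 m): east 4025 sin 52° = 3171.74, north 4025 cos 52° = 2478.04
Net displacement: -749.21 east, 6297.71 north. Direction back to start is (749.21, -6297.71): bearing = atan2(749.21, -6297.71) mod 360° = 173.22° ≈ 173°.

173°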